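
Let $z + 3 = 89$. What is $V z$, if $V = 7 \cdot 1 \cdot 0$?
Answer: $0$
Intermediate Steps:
$z = 86$ ($z = -3 + 89 = 86$)
$V = 0$ ($V = 7 \cdot 0 = 0$)
$V z = 0 \cdot 86 = 0$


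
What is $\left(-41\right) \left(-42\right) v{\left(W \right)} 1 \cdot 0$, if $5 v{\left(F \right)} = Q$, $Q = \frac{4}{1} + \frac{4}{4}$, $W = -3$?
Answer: $0$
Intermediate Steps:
$Q = 5$ ($Q = 4 \cdot 1 + 4 \cdot \frac{1}{4} = 4 + 1 = 5$)
$v{\left(F \right)} = 1$ ($v{\left(F \right)} = \frac{1}{5} \cdot 5 = 1$)
$\left(-41\right) \left(-42\right) v{\left(W \right)} 1 \cdot 0 = \left(-41\right) \left(-42\right) 1 \cdot 1 \cdot 0 = 1722 \cdot 1 \cdot 0 = 1722 \cdot 0 = 0$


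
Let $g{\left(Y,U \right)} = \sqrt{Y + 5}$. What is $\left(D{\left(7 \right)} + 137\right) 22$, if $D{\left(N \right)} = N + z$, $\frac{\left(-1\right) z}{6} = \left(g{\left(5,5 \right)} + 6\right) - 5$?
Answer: $3036 - 132 \sqrt{10} \approx 2618.6$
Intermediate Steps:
$g{\left(Y,U \right)} = \sqrt{5 + Y}$
$z = -6 - 6 \sqrt{10}$ ($z = - 6 \left(\left(\sqrt{5 + 5} + 6\right) - 5\right) = - 6 \left(\left(\sqrt{10} + 6\right) - 5\right) = - 6 \left(\left(6 + \sqrt{10}\right) - 5\right) = - 6 \left(1 + \sqrt{10}\right) = -6 - 6 \sqrt{10} \approx -24.974$)
$D{\left(N \right)} = -6 + N - 6 \sqrt{10}$ ($D{\left(N \right)} = N - \left(6 + 6 \sqrt{10}\right) = -6 + N - 6 \sqrt{10}$)
$\left(D{\left(7 \right)} + 137\right) 22 = \left(\left(-6 + 7 - 6 \sqrt{10}\right) + 137\right) 22 = \left(\left(1 - 6 \sqrt{10}\right) + 137\right) 22 = \left(138 - 6 \sqrt{10}\right) 22 = 3036 - 132 \sqrt{10}$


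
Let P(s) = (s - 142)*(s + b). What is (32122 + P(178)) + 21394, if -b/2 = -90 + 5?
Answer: 66044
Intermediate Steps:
b = 170 (b = -2*(-90 + 5) = -2*(-85) = 170)
P(s) = (-142 + s)*(170 + s) (P(s) = (s - 142)*(s + 170) = (-142 + s)*(170 + s))
(32122 + P(178)) + 21394 = (32122 + (-24140 + 178² + 28*178)) + 21394 = (32122 + (-24140 + 31684 + 4984)) + 21394 = (32122 + 12528) + 21394 = 44650 + 21394 = 66044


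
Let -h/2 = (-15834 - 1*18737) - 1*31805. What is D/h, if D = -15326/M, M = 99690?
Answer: -7663/6617023440 ≈ -1.1581e-6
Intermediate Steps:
D = -7663/49845 (D = -15326/99690 = -15326*1/99690 = -7663/49845 ≈ -0.15374)
h = 132752 (h = -2*((-15834 - 1*18737) - 1*31805) = -2*((-15834 - 18737) - 31805) = -2*(-34571 - 31805) = -2*(-66376) = 132752)
D/h = -7663/49845/132752 = -7663/49845*1/132752 = -7663/6617023440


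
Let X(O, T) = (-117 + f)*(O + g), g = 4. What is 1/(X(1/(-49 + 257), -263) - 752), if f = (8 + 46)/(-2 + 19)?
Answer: -208/251231 ≈ -0.00082792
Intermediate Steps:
f = 54/17 ≈ 3.1765
X(O, T) = -7740/17 - 1935*O/17 (X(O, T) = (-117 + 54/17)*(O + 4) = -1935*(4 + O)/17 = -7740/17 - 1935*O/17)
1/(X(1/(-49 + 257), -263) - 752) = 1/((-7740/17 - 1935/(17*(-49 + 257))) - 752) = 1/((-7740/17 - 1935/17/208) - 752) = 1/((-7740/17 - 1935/17*1/208) - 752) = 1/((-7740/17 - 1935/3536) - 752) = 1/(-94815/208 - 752) = 1/(-251231/208) = -208/251231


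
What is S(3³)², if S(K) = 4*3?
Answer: 144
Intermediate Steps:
S(K) = 12
S(3³)² = 12² = 144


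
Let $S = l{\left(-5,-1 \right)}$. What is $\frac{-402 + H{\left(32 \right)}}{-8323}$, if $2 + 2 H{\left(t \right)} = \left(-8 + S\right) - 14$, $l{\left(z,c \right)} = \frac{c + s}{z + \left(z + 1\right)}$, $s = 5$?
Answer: $\frac{3728}{74907} \approx 0.049768$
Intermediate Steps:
$l{\left(z,c \right)} = \frac{5 + c}{1 + 2 z}$ ($l{\left(z,c \right)} = \frac{c + 5}{z + \left(z + 1\right)} = \frac{5 + c}{z + \left(1 + z\right)} = \frac{5 + c}{1 + 2 z}$)
$S = - \frac{4}{9}$ ($S = \frac{5 - 1}{1 + 2 \left(-5\right)} = \frac{1}{1 - 10} \cdot 4 = \frac{1}{-9} \cdot 4 = \left(- \frac{1}{9}\right) 4 = - \frac{4}{9} \approx -0.44444$)
$H{\left(t \right)} = - \frac{110}{9}$ ($H{\left(t \right)} = -1 + \frac{\left(-8 - \frac{4}{9}\right) - 14}{2} = -1 + \frac{- \frac{76}{9} - 14}{2} = -1 + \frac{1}{2} \left(- \frac{202}{9}\right) = -1 - \frac{101}{9} = - \frac{110}{9}$)
$\frac{-402 + H{\left(32 \right)}}{-8323} = \frac{-402 - \frac{110}{9}}{-8323} = \left(- \frac{3728}{9}\right) \left(- \frac{1}{8323}\right) = \frac{3728}{74907}$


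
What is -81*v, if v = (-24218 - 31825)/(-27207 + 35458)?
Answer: 4539483/8251 ≈ 550.17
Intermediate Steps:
v = -56043/8251 ≈ -6.7923
-81*v = -81*(-56043/8251) = 4539483/8251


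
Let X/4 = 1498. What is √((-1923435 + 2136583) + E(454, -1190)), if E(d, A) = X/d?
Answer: 2*√2745995846/227 ≈ 461.69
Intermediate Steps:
X = 5992 (X = 4*1498 = 5992)
E(d, A) = 5992/d
√((-1923435 + 2136583) + E(454, -1190)) = √((-1923435 + 2136583) + 5992/454) = √(213148 + 5992*(1/454)) = √(213148 + 2996/227) = √(48387592/227) = 2*√2745995846/227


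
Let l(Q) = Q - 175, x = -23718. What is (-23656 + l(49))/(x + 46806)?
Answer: -11891/11544 ≈ -1.0301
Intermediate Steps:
l(Q) = -175 + Q
(-23656 + l(49))/(x + 46806) = (-23656 + (-175 + 49))/(-23718 + 46806) = (-23656 - 126)/23088 = -23782*1/23088 = -11891/11544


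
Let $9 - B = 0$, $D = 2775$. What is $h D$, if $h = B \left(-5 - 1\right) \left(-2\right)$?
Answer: $299700$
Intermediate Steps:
$B = 9$ ($B = 9 - 0 = 9 + 0 = 9$)
$h = 108$ ($h = 9 \left(-5 - 1\right) \left(-2\right) = 9 \left(-6\right) \left(-2\right) = \left(-54\right) \left(-2\right) = 108$)
$h D = 108 \cdot 2775 = 299700$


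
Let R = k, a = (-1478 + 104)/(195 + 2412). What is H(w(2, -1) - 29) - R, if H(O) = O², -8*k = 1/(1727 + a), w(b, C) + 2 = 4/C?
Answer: 14702989869/12002440 ≈ 1225.0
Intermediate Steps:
w(b, C) = -2 + 4/C
a = -458/869 (a = -1374/2607 = -1374*1/2607 = -458/869 ≈ -0.52704)
k = -869/12002440 (k = -1/(8*(1727 - 458/869)) = -1/(8*1500305/869) = -⅛*869/1500305 = -869/12002440 ≈ -7.2402e-5)
R = -869/12002440 ≈ -7.2402e-5
H(w(2, -1) - 29) - R = ((-2 + 4/(-1)) - 29)² - 1*(-869/12002440) = ((-2 + 4*(-1)) - 29)² + 869/12002440 = ((-2 - 4) - 29)² + 869/12002440 = (-6 - 29)² + 869/12002440 = (-35)² + 869/12002440 = 1225 + 869/12002440 = 14702989869/12002440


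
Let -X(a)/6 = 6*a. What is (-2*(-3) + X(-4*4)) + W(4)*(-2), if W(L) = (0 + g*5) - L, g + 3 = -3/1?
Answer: 650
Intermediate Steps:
g = -6 (g = -3 - 3/1 = -3 - 3*1 = -3 - 3 = -6)
X(a) = -36*a
W(L) = -30 - L (W(L) = (0 - 6*5) - L = (0 - 30) - L = -30 - L)
(-2*(-3) + X(-4*4)) + W(4)*(-2) = (-2*(-3) - (-144)*4) + (-30 - 1*4)*(-2) = (6 - 36*(-16)) + (-30 - 4)*(-2) = (6 + 576) - 34*(-2) = 582 + 68 = 650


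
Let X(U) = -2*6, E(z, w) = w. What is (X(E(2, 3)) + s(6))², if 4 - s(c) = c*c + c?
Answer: 2500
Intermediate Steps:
X(U) = -12
s(c) = 4 - c - c² (s(c) = 4 - (c*c + c) = 4 - (c² + c) = 4 - (c + c²) = 4 + (-c - c²) = 4 - c - c²)
(X(E(2, 3)) + s(6))² = (-12 + (4 - 1*6 - 1*6²))² = (-12 + (4 - 6 - 1*36))² = (-12 + (4 - 6 - 36))² = (-12 - 38)² = (-50)² = 2500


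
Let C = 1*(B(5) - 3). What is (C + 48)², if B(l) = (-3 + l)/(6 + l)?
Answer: 247009/121 ≈ 2041.4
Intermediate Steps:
B(l) = (-3 + l)/(6 + l)
C = -31/11 (C = 1*((-3 + 5)/(6 + 5) - 3) = 1*(2/11 - 3) = 1*(-31/11) = -31/11 ≈ -2.8182)
(C + 48)² = (-31/11 + 48)² = (497/11)² = 247009/121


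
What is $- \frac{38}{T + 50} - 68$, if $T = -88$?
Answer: $-67$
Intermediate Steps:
$- \frac{38}{T + 50} - 68 = - \frac{38}{-88 + 50} - 68 = - \frac{38}{-38} - 68 = \left(-38\right) \left(- \frac{1}{38}\right) - 68 = 1 - 68 = -67$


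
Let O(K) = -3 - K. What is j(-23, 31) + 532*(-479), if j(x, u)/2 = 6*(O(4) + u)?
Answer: -254540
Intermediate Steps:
j(x, u) = -84 + 12*u (j(x, u) = 2*(6*((-3 - 1*4) + u)) = 2*(6*((-3 - 4) + u)) = 2*(6*(-7 + u)) = 2*(-42 + 6*u) = -84 + 12*u)
j(-23, 31) + 532*(-479) = (-84 + 12*31) + 532*(-479) = (-84 + 372) - 254828 = 288 - 254828 = -254540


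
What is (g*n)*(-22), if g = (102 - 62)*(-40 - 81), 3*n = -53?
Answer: -5643440/3 ≈ -1.8811e+6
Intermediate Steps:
n = -53/3 (n = (⅓)*(-53) = -53/3 ≈ -17.667)
g = -4840 (g = 40*(-121) = -4840)
(g*n)*(-22) = -4840*(-53/3)*(-22) = (256520/3)*(-22) = -5643440/3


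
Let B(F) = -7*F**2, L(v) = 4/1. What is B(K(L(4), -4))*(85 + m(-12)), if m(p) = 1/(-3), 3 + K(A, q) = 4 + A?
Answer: -44450/3 ≈ -14817.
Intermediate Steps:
L(v) = 4 (L(v) = 4*1 = 4)
K(A, q) = 1 + A (K(A, q) = -3 + (4 + A) = 1 + A)
m(p) = -1/3
B(K(L(4), -4))*(85 + m(-12)) = (-7*(1 + 4)**2)*(85 - 1/3) = -7*5**2*(254/3) = -7*25*(254/3) = -175*254/3 = -44450/3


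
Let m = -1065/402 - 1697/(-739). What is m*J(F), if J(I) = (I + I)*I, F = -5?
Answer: -873675/49513 ≈ -17.645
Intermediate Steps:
m = -34947/99026 (m = -1065*1/402 - 1697*(-1/739) = -355/134 + 1697/739 = -34947/99026 ≈ -0.35291)
J(I) = 2*I**2 (J(I) = (2*I)*I = 2*I**2)
m*J(F) = -34947*(-5)**2/49513 = -34947*25/49513 = -34947/99026*50 = -873675/49513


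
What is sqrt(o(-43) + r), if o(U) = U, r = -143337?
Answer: 2*I*sqrt(35845) ≈ 378.66*I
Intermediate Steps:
sqrt(o(-43) + r) = sqrt(-43 - 143337) = sqrt(-143380) = 2*I*sqrt(35845)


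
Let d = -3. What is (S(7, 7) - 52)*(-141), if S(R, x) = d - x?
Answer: 8742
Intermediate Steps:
S(R, x) = -3 - x
(S(7, 7) - 52)*(-141) = ((-3 - 1*7) - 52)*(-141) = ((-3 - 7) - 52)*(-141) = (-10 - 52)*(-141) = -62*(-141) = 8742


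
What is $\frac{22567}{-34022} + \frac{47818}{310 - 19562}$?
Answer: $- \frac{257665485}{81873943} \approx -3.1471$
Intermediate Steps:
$\frac{22567}{-34022} + \frac{47818}{310 - 19562} = 22567 \left(- \frac{1}{34022}\right) + \frac{47818}{310 - 19562} = - \frac{22567}{34022} + \frac{47818}{-19252} = - \frac{22567}{34022} + 47818 \left(- \frac{1}{19252}\right) = - \frac{22567}{34022} - \frac{23909}{9626} = - \frac{257665485}{81873943}$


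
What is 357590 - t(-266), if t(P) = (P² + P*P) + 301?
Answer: 215777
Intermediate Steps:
t(P) = 301 + 2*P² (t(P) = (P² + P²) + 301 = 2*P² + 301 = 301 + 2*P²)
357590 - t(-266) = 357590 - (301 + 2*(-266)²) = 357590 - (301 + 2*70756) = 357590 - (301 + 141512) = 357590 - 1*141813 = 357590 - 141813 = 215777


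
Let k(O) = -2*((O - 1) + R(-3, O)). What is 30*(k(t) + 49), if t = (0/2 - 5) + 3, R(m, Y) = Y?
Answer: 1770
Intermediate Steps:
t = -2 (t = (0*(½) - 5) + 3 = (0 - 5) + 3 = -5 + 3 = -2)
k(O) = 2 - 4*O (k(O) = -2*((O - 1) + O) = -2*((-1 + O) + O) = -2*(-1 + 2*O) = 2 - 4*O)
30*(k(t) + 49) = 30*((2 - 4*(-2)) + 49) = 30*((2 + 8) + 49) = 30*(10 + 49) = 30*59 = 1770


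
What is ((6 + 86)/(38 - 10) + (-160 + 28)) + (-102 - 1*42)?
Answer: -1909/7 ≈ -272.71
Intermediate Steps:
((6 + 86)/(38 - 10) + (-160 + 28)) + (-102 - 1*42) = (92/28 - 132) + (-102 - 42) = (92*(1/28) - 132) - 144 = (23/7 - 132) - 144 = -901/7 - 144 = -1909/7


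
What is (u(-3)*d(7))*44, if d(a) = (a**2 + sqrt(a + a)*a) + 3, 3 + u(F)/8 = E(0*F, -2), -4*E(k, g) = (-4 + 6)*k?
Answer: -54912 - 7392*sqrt(14) ≈ -82570.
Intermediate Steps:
E(k, g) = -k/2 (E(k, g) = -(-4 + 6)*k/4 = -k/2)
u(F) = -24 (u(F) = -24 + 8*(-0*F) = -24 + 8*(-1/2*0) = -24 + 8*0 = -24 + 0 = -24)
d(a) = 3 + a**2 + sqrt(2)*a**(3/2) (d(a) = (a**2 + sqrt(2*a)*a) + 3 = (a**2 + (sqrt(2)*sqrt(a))*a) + 3 = (a**2 + sqrt(2)*a**(3/2)) + 3 = 3 + a**2 + sqrt(2)*a**(3/2))
(u(-3)*d(7))*44 = -24*(3 + 7**2 + sqrt(2)*7**(3/2))*44 = -24*(3 + 49 + sqrt(2)*(7*sqrt(7)))*44 = -24*(3 + 49 + 7*sqrt(14))*44 = -24*(52 + 7*sqrt(14))*44 = (-1248 - 168*sqrt(14))*44 = -54912 - 7392*sqrt(14)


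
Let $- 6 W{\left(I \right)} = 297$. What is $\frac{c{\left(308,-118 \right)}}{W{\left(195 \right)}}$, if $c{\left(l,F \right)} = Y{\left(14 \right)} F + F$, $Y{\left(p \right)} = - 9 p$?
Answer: $- \frac{29500}{99} \approx -297.98$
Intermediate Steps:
$W{\left(I \right)} = - \frac{99}{2}$ ($W{\left(I \right)} = \left(- \frac{1}{6}\right) 297 = - \frac{99}{2}$)
$c{\left(l,F \right)} = - 125 F$ ($c{\left(l,F \right)} = \left(-9\right) 14 F + F = - 126 F + F = - 125 F$)
$\frac{c{\left(308,-118 \right)}}{W{\left(195 \right)}} = \frac{\left(-125\right) \left(-118\right)}{- \frac{99}{2}} = 14750 \left(- \frac{2}{99}\right) = - \frac{29500}{99}$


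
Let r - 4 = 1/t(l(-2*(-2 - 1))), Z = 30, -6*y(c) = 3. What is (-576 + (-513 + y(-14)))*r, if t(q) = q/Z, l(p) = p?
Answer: -19611/2 ≈ -9805.5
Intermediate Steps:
y(c) = -½ (y(c) = -⅙*3 = -½)
t(q) = q/30
r = 9 (r = 4 + 1/((-2*(-2 - 1))/30) = 4 + 1/((-2*(-3))/30) = 4 + 1/((1/30)*6) = 4 + 1/(⅕) = 4 + 5 = 9)
(-576 + (-513 + y(-14)))*r = (-576 + (-513 - ½))*9 = (-576 - 1027/2)*9 = -2179/2*9 = -19611/2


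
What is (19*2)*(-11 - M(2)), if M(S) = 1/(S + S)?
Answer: -855/2 ≈ -427.50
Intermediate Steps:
M(S) = 1/(2*S)
(19*2)*(-11 - M(2)) = (19*2)*(-11 - 1/(2*2)) = 38*(-11 - 1/(2*2)) = 38*(-11 - 1*¼) = 38*(-11 - ¼) = 38*(-45/4) = -855/2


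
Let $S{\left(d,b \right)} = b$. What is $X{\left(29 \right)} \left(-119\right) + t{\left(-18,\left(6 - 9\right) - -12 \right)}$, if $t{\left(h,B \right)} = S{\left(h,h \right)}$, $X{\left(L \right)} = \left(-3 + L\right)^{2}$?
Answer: $-80462$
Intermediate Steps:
$t{\left(h,B \right)} = h$
$X{\left(29 \right)} \left(-119\right) + t{\left(-18,\left(6 - 9\right) - -12 \right)} = \left(-3 + 29\right)^{2} \left(-119\right) - 18 = 26^{2} \left(-119\right) - 18 = 676 \left(-119\right) - 18 = -80444 - 18 = -80462$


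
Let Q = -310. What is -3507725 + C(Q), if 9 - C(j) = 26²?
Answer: -3508392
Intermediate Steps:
C(j) = -667 (C(j) = 9 - 1*26² = 9 - 1*676 = 9 - 676 = -667)
-3507725 + C(Q) = -3507725 - 667 = -3508392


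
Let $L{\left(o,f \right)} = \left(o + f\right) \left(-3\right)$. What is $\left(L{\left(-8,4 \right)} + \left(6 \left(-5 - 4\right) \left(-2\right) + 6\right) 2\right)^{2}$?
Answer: $57600$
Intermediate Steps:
$L{\left(o,f \right)} = - 3 f - 3 o$ ($L{\left(o,f \right)} = \left(f + o\right) \left(-3\right) = - 3 f - 3 o$)
$\left(L{\left(-8,4 \right)} + \left(6 \left(-5 - 4\right) \left(-2\right) + 6\right) 2\right)^{2} = \left(\left(\left(-3\right) 4 - -24\right) + \left(6 \left(-5 - 4\right) \left(-2\right) + 6\right) 2\right)^{2} = \left(\left(-12 + 24\right) + \left(6 \left(-5 - 4\right) \left(-2\right) + 6\right) 2\right)^{2} = \left(12 + \left(6 \left(-9\right) \left(-2\right) + 6\right) 2\right)^{2} = \left(12 + \left(\left(-54\right) \left(-2\right) + 6\right) 2\right)^{2} = \left(12 + \left(108 + 6\right) 2\right)^{2} = \left(12 + 114 \cdot 2\right)^{2} = \left(12 + 228\right)^{2} = 240^{2} = 57600$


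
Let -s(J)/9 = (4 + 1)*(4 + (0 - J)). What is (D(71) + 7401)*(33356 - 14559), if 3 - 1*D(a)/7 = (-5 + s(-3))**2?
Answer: -13334178266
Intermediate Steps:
s(J) = -180 + 45*J (s(J) = -9*(4 + 1)*(4 + (0 - J)) = -45*(4 - J) = -9*(20 - 5*J) = -180 + 45*J)
D(a) = -716779 (D(a) = 21 - 7*(-5 + (-180 + 45*(-3)))**2 = 21 - 7*(-5 + (-180 - 135))**2 = 21 - 7*(-5 - 315)**2 = 21 - 7*(-320)**2 = 21 - 7*102400 = 21 - 716800 = -716779)
(D(71) + 7401)*(33356 - 14559) = (-716779 + 7401)*(33356 - 14559) = -709378*18797 = -13334178266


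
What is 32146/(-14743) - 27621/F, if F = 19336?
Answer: -1028791459/285070648 ≈ -3.6089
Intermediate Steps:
32146/(-14743) - 27621/F = 32146/(-14743) - 27621/19336 = 32146*(-1/14743) - 27621*1/19336 = -32146/14743 - 27621/19336 = -1028791459/285070648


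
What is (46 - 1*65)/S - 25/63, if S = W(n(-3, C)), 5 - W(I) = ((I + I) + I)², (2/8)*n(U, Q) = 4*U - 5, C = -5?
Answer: -1039078/2621493 ≈ -0.39637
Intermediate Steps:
n(U, Q) = -20 + 16*U (n(U, Q) = 4*(4*U - 5) = 4*(-5 + 4*U) = -20 + 16*U)
W(I) = 5 - 9*I² (W(I) = 5 - ((I + I) + I)² = 5 - (2*I + I)² = 5 - (3*I)² = 5 - 9*I²)
S = -41611 (S = 5 - 9*(-20 + 16*(-3))² = 5 - 9*(-20 - 48)² = 5 - 9*(-68)² = 5 - 9*4624 = 5 - 41616 = -41611)
(46 - 1*65)/S - 25/63 = (46 - 1*65)/(-41611) - 25/63 = (46 - 65)*(-1/41611) - 25*1/63 = -19*(-1/41611) - 25/63 = 19/41611 - 25/63 = -1039078/2621493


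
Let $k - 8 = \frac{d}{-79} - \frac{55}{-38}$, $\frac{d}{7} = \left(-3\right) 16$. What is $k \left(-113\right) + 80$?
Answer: $- \frac{4407417}{3002} \approx -1468.2$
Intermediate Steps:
$d = -336$ ($d = 7 \left(\left(-3\right) 16\right) = 7 \left(-48\right) = -336$)
$k = \frac{41129}{3002}$ ($k = 8 - \left(- \frac{336}{79} - \frac{55}{38}\right) = 8 - - \frac{17113}{3002} = 8 + \left(\frac{336}{79} + \frac{55}{38}\right) = 8 + \frac{17113}{3002} = \frac{41129}{3002} \approx 13.701$)
$k \left(-113\right) + 80 = \frac{41129}{3002} \left(-113\right) + 80 = - \frac{4647577}{3002} + 80 = - \frac{4407417}{3002}$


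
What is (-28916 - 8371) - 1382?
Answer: -38669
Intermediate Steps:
(-28916 - 8371) - 1382 = -37287 - 1382 = -38669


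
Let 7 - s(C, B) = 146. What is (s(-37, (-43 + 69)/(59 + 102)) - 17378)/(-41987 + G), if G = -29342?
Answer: 17517/71329 ≈ 0.24558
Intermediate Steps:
s(C, B) = -139 (s(C, B) = 7 - 1*146 = 7 - 146 = -139)
(s(-37, (-43 + 69)/(59 + 102)) - 17378)/(-41987 + G) = (-139 - 17378)/(-41987 - 29342) = -17517/(-71329) = -17517*(-1/71329) = 17517/71329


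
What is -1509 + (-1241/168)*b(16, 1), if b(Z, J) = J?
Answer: -254753/168 ≈ -1516.4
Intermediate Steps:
-1509 + (-1241/168)*b(16, 1) = -1509 - 1241/168*1 = -1509 - 1241/168 = -254753/168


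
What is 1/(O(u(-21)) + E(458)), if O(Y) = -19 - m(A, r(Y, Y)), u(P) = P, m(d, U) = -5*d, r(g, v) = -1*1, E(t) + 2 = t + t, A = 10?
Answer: 1/945 ≈ 0.0010582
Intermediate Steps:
E(t) = -2 + 2*t (E(t) = -2 + (t + t) = -2 + 2*t)
r(g, v) = -1
O(Y) = 31 (O(Y) = -19 - (-5)*10 = -19 - 1*(-50) = -19 + 50 = 31)
1/(O(u(-21)) + E(458)) = 1/(31 + (-2 + 2*458)) = 1/(31 + (-2 + 916)) = 1/(31 + 914) = 1/945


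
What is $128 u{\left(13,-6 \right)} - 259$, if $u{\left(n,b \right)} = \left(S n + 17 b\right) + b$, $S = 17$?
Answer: $14205$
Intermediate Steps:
$u{\left(n,b \right)} = 17 n + 18 b$ ($u{\left(n,b \right)} = \left(17 n + 17 b\right) + b = \left(17 b + 17 n\right) + b = 17 n + 18 b$)
$128 u{\left(13,-6 \right)} - 259 = 128 \left(17 \cdot 13 + 18 \left(-6\right)\right) - 259 = 128 \left(221 - 108\right) - 259 = 128 \cdot 113 - 259 = 14464 - 259 = 14205$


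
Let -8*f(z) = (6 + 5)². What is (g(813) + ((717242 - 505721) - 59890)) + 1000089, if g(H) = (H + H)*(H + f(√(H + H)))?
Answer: 9796259/4 ≈ 2.4491e+6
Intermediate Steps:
f(z) = -121/8 (f(z) = -(6 + 5)²/8 = -⅛*11² = -⅛*121 = -121/8)
g(H) = 2*H*(-121/8 + H) (g(H) = (H + H)*(H - 121/8) = (2*H)*(-121/8 + H) = 2*H*(-121/8 + H))
(g(813) + ((717242 - 505721) - 59890)) + 1000089 = ((¼)*813*(-121 + 8*813) + ((717242 - 505721) - 59890)) + 1000089 = ((¼)*813*(-121 + 6504) + (211521 - 59890)) + 1000089 = ((¼)*813*6383 + 151631) + 1000089 = (5189379/4 + 151631) + 1000089 = 5795903/4 + 1000089 = 9796259/4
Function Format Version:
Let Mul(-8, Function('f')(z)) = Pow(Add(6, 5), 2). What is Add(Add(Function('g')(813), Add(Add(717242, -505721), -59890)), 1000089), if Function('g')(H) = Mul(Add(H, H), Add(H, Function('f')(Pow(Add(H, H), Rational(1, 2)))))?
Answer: Rational(9796259, 4) ≈ 2.4491e+6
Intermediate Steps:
Function('f')(z) = Rational(-121, 8) (Function('f')(z) = Mul(Rational(-1, 8), Pow(Add(6, 5), 2)) = Mul(Rational(-1, 8), Pow(11, 2)) = Mul(Rational(-1, 8), 121) = Rational(-121, 8))
Function('g')(H) = Mul(2, H, Add(Rational(-121, 8), H)) (Function('g')(H) = Mul(Add(H, H), Add(H, Rational(-121, 8))) = Mul(Mul(2, H), Add(Rational(-121, 8), H)) = Mul(2, H, Add(Rational(-121, 8), H)))
Add(Add(Function('g')(813), Add(Add(717242, -505721), -59890)), 1000089) = Add(Add(Mul(Rational(1, 4), 813, Add(-121, Mul(8, 813))), Add(Add(717242, -505721), -59890)), 1000089) = Add(Add(Mul(Rational(1, 4), 813, Add(-121, 6504)), Add(211521, -59890)), 1000089) = Add(Add(Mul(Rational(1, 4), 813, 6383), 151631), 1000089) = Add(Add(Rational(5189379, 4), 151631), 1000089) = Add(Rational(5795903, 4), 1000089) = Rational(9796259, 4)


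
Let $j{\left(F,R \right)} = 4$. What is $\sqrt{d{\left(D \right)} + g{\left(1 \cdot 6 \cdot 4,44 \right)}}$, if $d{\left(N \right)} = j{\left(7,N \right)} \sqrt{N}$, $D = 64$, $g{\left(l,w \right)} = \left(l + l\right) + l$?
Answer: $2 \sqrt{26} \approx 10.198$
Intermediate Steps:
$g{\left(l,w \right)} = 3 l$ ($g{\left(l,w \right)} = 2 l + l = 3 l$)
$d{\left(N \right)} = 4 \sqrt{N}$
$\sqrt{d{\left(D \right)} + g{\left(1 \cdot 6 \cdot 4,44 \right)}} = \sqrt{4 \sqrt{64} + 3 \cdot 1 \cdot 6 \cdot 4} = \sqrt{4 \cdot 8 + 3 \cdot 6 \cdot 4} = \sqrt{32 + 3 \cdot 24} = \sqrt{32 + 72} = \sqrt{104} = 2 \sqrt{26}$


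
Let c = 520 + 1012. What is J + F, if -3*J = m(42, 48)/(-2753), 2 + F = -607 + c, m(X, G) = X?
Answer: 2541033/2753 ≈ 923.00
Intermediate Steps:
c = 1532
F = 923 (F = -2 + (-607 + 1532) = -2 + 925 = 923)
J = 14/2753 (J = -14/(-2753) = -14*(-1)/2753 = -⅓*(-42/2753) = 14/2753 ≈ 0.0050854)
J + F = 14/2753 + 923 = 2541033/2753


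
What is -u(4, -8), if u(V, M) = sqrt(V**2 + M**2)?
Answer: -4*sqrt(5) ≈ -8.9443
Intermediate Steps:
u(V, M) = sqrt(M**2 + V**2)
-u(4, -8) = -sqrt((-8)**2 + 4**2) = -sqrt(64 + 16) = -sqrt(80) = -4*sqrt(5)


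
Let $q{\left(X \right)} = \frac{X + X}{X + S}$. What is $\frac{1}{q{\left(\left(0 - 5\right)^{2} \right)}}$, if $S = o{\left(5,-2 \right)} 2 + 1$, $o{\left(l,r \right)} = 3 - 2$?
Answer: $\frac{14}{25} \approx 0.56$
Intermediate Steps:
$o{\left(l,r \right)} = 1$ ($o{\left(l,r \right)} = 3 - 2 = 1$)
$S = 3$ ($S = 1 \cdot 2 + 1 = 2 + 1 = 3$)
$q{\left(X \right)} = \frac{2 X}{3 + X}$ ($q{\left(X \right)} = \frac{X + X}{X + 3} = \frac{2 X}{3 + X}$)
$\frac{1}{q{\left(\left(0 - 5\right)^{2} \right)}} = \frac{1}{2 \left(0 - 5\right)^{2} \frac{1}{3 + \left(0 - 5\right)^{2}}} = \frac{1}{2 \left(-5\right)^{2} \frac{1}{3 + \left(-5\right)^{2}}} = \frac{1}{2 \cdot 25 \frac{1}{3 + 25}} = \frac{1}{2 \cdot 25 \cdot \frac{1}{28}} = \frac{1}{\frac{25}{14}} = \frac{14}{25}$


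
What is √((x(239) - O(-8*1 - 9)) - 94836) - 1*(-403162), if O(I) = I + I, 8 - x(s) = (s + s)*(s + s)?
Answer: 403162 + I*√323278 ≈ 4.0316e+5 + 568.58*I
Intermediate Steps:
x(s) = 8 - 4*s² (x(s) = 8 - (s + s)*(s + s) = 8 - 2*s*2*s = 8 - 4*s²)
O(I) = 2*I
√((x(239) - O(-8*1 - 9)) - 94836) - 1*(-403162) = √(((8 - 4*239²) - 2*(-8*1 - 9)) - 94836) - 1*(-403162) = √(((8 - 4*57121) - 2*(-8 - 9)) - 94836) + 403162 = √(((8 - 228484) - 2*(-17)) - 94836) + 403162 = √((-228476 - 1*(-34)) - 94836) + 403162 = √((-228476 + 34) - 94836) + 403162 = √(-228442 - 94836) + 403162 = √(-323278) + 403162 = I*√323278 + 403162 = 403162 + I*√323278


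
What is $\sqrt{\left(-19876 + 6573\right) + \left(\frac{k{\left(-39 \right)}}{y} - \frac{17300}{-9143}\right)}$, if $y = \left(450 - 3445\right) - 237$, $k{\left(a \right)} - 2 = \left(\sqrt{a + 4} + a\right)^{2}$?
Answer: $\frac{\sqrt{-181485953084964408 + 329278534611 i \sqrt{35}}}{3693772} \approx 0.00061898 + 115.33 i$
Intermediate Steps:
$k{\left(a \right)} = 2 + \left(a + \sqrt{4 + a}\right)^{2}$ ($k{\left(a \right)} = 2 + \left(\sqrt{a + 4} + a\right)^{2} = 2 + \left(\sqrt{4 + a} + a\right)^{2} = 2 + \left(a + \sqrt{4 + a}\right)^{2}$)
$y = -3232$ ($y = -2995 - 237 = -3232$)
$\sqrt{\left(-19876 + 6573\right) + \left(\frac{k{\left(-39 \right)}}{y} - \frac{17300}{-9143}\right)} = \sqrt{\left(-19876 + 6573\right) + \left(\frac{2 + \left(-39 + \sqrt{4 - 39}\right)^{2}}{-3232} - \frac{17300}{-9143}\right)} = \sqrt{-13303 + \left(\left(2 + \left(-39 + \sqrt{-35}\right)^{2}\right) \left(- \frac{1}{3232}\right) - - \frac{17300}{9143}\right)} = \sqrt{-13303 + \left(\left(2 + \left(-39 + i \sqrt{35}\right)^{2}\right) \left(- \frac{1}{3232}\right) + \frac{17300}{9143}\right)} = \sqrt{-13303 + \left(\left(- \frac{1}{1616} - \frac{\left(-39 + i \sqrt{35}\right)^{2}}{3232}\right) + \frac{17300}{9143}\right)} = \sqrt{-13303 + \left(\frac{27947657}{14775088} - \frac{\left(-39 + i \sqrt{35}\right)^{2}}{3232}\right)} = \sqrt{- \frac{196525048007}{14775088} - \frac{\left(-39 + i \sqrt{35}\right)^{2}}{3232}}$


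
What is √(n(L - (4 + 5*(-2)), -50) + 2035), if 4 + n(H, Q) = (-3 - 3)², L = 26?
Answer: √2067 ≈ 45.464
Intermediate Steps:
n(H, Q) = 32 (n(H, Q) = -4 + (-3 - 3)² = -4 + (-6)² = -4 + 36 = 32)
√(n(L - (4 + 5*(-2)), -50) + 2035) = √(32 + 2035) = √2067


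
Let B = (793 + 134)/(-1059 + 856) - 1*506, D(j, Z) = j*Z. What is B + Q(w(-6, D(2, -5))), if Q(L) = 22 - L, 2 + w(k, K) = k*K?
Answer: -110953/203 ≈ -546.57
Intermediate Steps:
D(j, Z) = Z*j
w(k, K) = -2 + K*k (w(k, K) = -2 + k*K = -2 + K*k)
B = -103645/203 (B = 927/(-203) - 506 = 927*(-1/203) - 506 = -927/203 - 506 = -103645/203 ≈ -510.57)
B + Q(w(-6, D(2, -5))) = -103645/203 + (22 - (-2 - 5*2*(-6))) = -103645/203 + (22 - (-2 - 10*(-6))) = -103645/203 + (22 - (-2 + 60)) = -103645/203 + (22 - 1*58) = -103645/203 + (22 - 58) = -103645/203 - 36 = -110953/203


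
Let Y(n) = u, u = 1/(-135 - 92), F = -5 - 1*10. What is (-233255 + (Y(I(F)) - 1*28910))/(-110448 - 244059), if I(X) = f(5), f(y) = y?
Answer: 19837152/26824363 ≈ 0.73952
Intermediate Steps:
F = -15 (F = -5 - 10 = -15)
u = -1/227 (u = 1/(-227) = -1/227 ≈ -0.0044053)
I(X) = 5
Y(n) = -1/227
(-233255 + (Y(I(F)) - 1*28910))/(-110448 - 244059) = (-233255 + (-1/227 - 1*28910))/(-110448 - 244059) = (-233255 + (-1/227 - 28910))/(-354507) = (-233255 - 6562571/227)*(-1/354507) = -59511456/227*(-1/354507) = 19837152/26824363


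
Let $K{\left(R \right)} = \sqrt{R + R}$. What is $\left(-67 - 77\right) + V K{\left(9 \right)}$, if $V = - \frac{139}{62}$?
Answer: $-144 - \frac{417 \sqrt{2}}{62} \approx -153.51$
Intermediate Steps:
$K{\left(R \right)} = \sqrt{2} \sqrt{R}$ ($K{\left(R \right)} = \sqrt{2 R} = \sqrt{2} \sqrt{R}$)
$V = - \frac{139}{62}$ ($V = \left(-139\right) \frac{1}{62} = - \frac{139}{62} \approx -2.2419$)
$\left(-67 - 77\right) + V K{\left(9 \right)} = \left(-67 - 77\right) - \frac{139 \sqrt{2} \sqrt{9}}{62} = -144 - \frac{139 \sqrt{2} \cdot 3}{62} = -144 - \frac{139 \cdot 3 \sqrt{2}}{62} = -144 - \frac{417 \sqrt{2}}{62}$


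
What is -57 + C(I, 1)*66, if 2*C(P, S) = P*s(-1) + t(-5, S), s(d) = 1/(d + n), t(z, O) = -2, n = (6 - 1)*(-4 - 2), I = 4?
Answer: -3945/31 ≈ -127.26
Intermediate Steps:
n = -30 (n = 5*(-6) = -30)
s(d) = 1/(-30 + d) (s(d) = 1/(d - 30) = 1/(-30 + d))
C(P, S) = -1 - P/62 (C(P, S) = (P/(-30 - 1) - 2)/2 = (P/(-31) - 2)/2 = (P*(-1/31) - 2)/2 = (-P/31 - 2)/2 = (-2 - P/31)/2 = -1 - P/62)
-57 + C(I, 1)*66 = -57 + (-1 - 1/62*4)*66 = -57 + (-1 - 2/31)*66 = -57 - 33/31*66 = -57 - 2178/31 = -3945/31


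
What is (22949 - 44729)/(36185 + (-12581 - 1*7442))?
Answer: -10890/8081 ≈ -1.3476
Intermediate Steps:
(22949 - 44729)/(36185 + (-12581 - 1*7442)) = -21780/(36185 + (-12581 - 7442)) = -21780/(36185 - 20023) = -21780/16162 = -21780*1/16162 = -10890/8081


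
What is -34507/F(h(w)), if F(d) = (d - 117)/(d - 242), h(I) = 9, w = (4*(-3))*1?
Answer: -8040131/108 ≈ -74446.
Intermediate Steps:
w = -12 (w = -12*1 = -12)
F(d) = (-117 + d)/(-242 + d)
-34507/F(h(w)) = -34507*(-242 + 9)/(-117 + 9) = -34507/(-108/(-233)) = -34507/((-1/233*(-108))) = -34507/108/233 = -34507*233/108 = -8040131/108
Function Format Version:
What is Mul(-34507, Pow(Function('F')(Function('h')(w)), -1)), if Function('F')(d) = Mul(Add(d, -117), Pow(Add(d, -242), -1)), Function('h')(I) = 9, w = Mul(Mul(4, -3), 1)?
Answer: Rational(-8040131, 108) ≈ -74446.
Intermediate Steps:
w = -12 (w = Mul(-12, 1) = -12)
Function('F')(d) = Mul(Pow(Add(-242, d), -1), Add(-117, d)) (Function('F')(d) = Mul(Add(-117, d), Pow(Add(-242, d), -1)) = Mul(Pow(Add(-242, d), -1), Add(-117, d)))
Mul(-34507, Pow(Function('F')(Function('h')(w)), -1)) = Mul(-34507, Pow(Mul(Pow(Add(-242, 9), -1), Add(-117, 9)), -1)) = Mul(-34507, Pow(Mul(Pow(-233, -1), -108), -1)) = Mul(-34507, Pow(Mul(Rational(-1, 233), -108), -1)) = Mul(-34507, Pow(Rational(108, 233), -1)) = Mul(-34507, Rational(233, 108)) = Rational(-8040131, 108)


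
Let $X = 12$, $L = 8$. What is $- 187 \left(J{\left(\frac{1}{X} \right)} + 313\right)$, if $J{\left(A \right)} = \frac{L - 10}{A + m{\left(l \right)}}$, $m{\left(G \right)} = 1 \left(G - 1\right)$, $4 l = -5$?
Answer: $- \frac{763147}{13} \approx -58704.0$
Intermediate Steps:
$l = - \frac{5}{4}$ ($l = \frac{1}{4} \left(-5\right) = - \frac{5}{4} \approx -1.25$)
$m{\left(G \right)} = -1 + G$ ($m{\left(G \right)} = 1 \left(-1 + G\right) = -1 + G$)
$J{\left(A \right)} = - \frac{2}{- \frac{9}{4} + A}$ ($J{\left(A \right)} = \frac{8 - 10}{A - \frac{9}{4}} = - \frac{2}{A - \frac{9}{4}} = - \frac{2}{- \frac{9}{4} + A}$)
$- 187 \left(J{\left(\frac{1}{X} \right)} + 313\right) = - 187 \left(- \frac{8}{-9 + \frac{4}{12}} + 313\right) = - 187 \left(- \frac{8}{-9 + 4 \cdot \frac{1}{12}} + 313\right) = - 187 \left(- \frac{8}{-9 + \frac{1}{3}} + 313\right) = - 187 \left(- \frac{8}{- \frac{26}{3}} + 313\right) = - 187 \left(\left(-8\right) \left(- \frac{3}{26}\right) + 313\right) = - 187 \left(\frac{12}{13} + 313\right) = \left(-187\right) \frac{4081}{13} = - \frac{763147}{13}$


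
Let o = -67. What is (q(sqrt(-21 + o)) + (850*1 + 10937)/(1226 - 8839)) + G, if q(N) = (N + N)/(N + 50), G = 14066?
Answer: 69276353109/4925611 + 50*I*sqrt(22)/647 ≈ 14065.0 + 0.36247*I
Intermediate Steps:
q(N) = 2*N/(50 + N) (q(N) = (2*N)/(50 + N) = 2*N/(50 + N))
(q(sqrt(-21 + o)) + (850*1 + 10937)/(1226 - 8839)) + G = (2*sqrt(-21 - 67)/(50 + sqrt(-21 - 67)) + (850*1 + 10937)/(1226 - 8839)) + 14066 = (2*sqrt(-88)/(50 + sqrt(-88)) + (850 + 10937)/(-7613)) + 14066 = (2*(2*I*sqrt(22))/(50 + 2*I*sqrt(22)) + 11787*(-1/7613)) + 14066 = (4*I*sqrt(22)/(50 + 2*I*sqrt(22)) - 11787/7613) + 14066 = (-11787/7613 + 4*I*sqrt(22)/(50 + 2*I*sqrt(22))) + 14066 = 107072671/7613 + 4*I*sqrt(22)/(50 + 2*I*sqrt(22))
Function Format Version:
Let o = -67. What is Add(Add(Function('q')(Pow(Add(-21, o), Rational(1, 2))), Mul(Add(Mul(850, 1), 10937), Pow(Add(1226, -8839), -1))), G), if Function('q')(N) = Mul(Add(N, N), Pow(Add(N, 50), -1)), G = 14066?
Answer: Add(Rational(69276353109, 4925611), Mul(Rational(50, 647), I, Pow(22, Rational(1, 2)))) ≈ Add(14065., Mul(0.36247, I))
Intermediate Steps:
Function('q')(N) = Mul(2, N, Pow(Add(50, N), -1)) (Function('q')(N) = Mul(Mul(2, N), Pow(Add(50, N), -1)) = Mul(2, N, Pow(Add(50, N), -1)))
Add(Add(Function('q')(Pow(Add(-21, o), Rational(1, 2))), Mul(Add(Mul(850, 1), 10937), Pow(Add(1226, -8839), -1))), G) = Add(Add(Mul(2, Pow(Add(-21, -67), Rational(1, 2)), Pow(Add(50, Pow(Add(-21, -67), Rational(1, 2))), -1)), Mul(Add(Mul(850, 1), 10937), Pow(Add(1226, -8839), -1))), 14066) = Add(Add(Mul(2, Pow(-88, Rational(1, 2)), Pow(Add(50, Pow(-88, Rational(1, 2))), -1)), Mul(Add(850, 10937), Pow(-7613, -1))), 14066) = Add(Add(Mul(2, Mul(2, I, Pow(22, Rational(1, 2))), Pow(Add(50, Mul(2, I, Pow(22, Rational(1, 2)))), -1)), Mul(11787, Rational(-1, 7613))), 14066) = Add(Add(Mul(4, I, Pow(22, Rational(1, 2)), Pow(Add(50, Mul(2, I, Pow(22, Rational(1, 2)))), -1)), Rational(-11787, 7613)), 14066) = Add(Add(Rational(-11787, 7613), Mul(4, I, Pow(22, Rational(1, 2)), Pow(Add(50, Mul(2, I, Pow(22, Rational(1, 2)))), -1))), 14066) = Add(Rational(107072671, 7613), Mul(4, I, Pow(22, Rational(1, 2)), Pow(Add(50, Mul(2, I, Pow(22, Rational(1, 2)))), -1)))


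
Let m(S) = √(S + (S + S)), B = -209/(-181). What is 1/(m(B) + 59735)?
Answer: 10812035/645856910098 - √113487/645856910098 ≈ 1.6740e-5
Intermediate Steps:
B = 209/181 (B = -209*(-1/181) = 209/181 ≈ 1.1547)
m(S) = √3*√S (m(S) = √(S + 2*S) = √(3*S) = √3*√S)
1/(m(B) + 59735) = 1/(√3*√(209/181) + 59735) = 1/(√3*(√37829/181) + 59735) = 1/(√113487/181 + 59735) = 1/(59735 + √113487/181)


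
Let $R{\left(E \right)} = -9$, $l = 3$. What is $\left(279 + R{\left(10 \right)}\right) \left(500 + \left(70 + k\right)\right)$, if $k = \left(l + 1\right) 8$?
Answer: $162540$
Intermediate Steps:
$k = 32$ ($k = \left(3 + 1\right) 8 = 4 \cdot 8 = 32$)
$\left(279 + R{\left(10 \right)}\right) \left(500 + \left(70 + k\right)\right) = \left(279 - 9\right) \left(500 + \left(70 + 32\right)\right) = 270 \left(500 + 102\right) = 270 \cdot 602 = 162540$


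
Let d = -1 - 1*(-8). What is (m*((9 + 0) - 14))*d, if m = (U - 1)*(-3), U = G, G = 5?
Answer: 420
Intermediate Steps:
d = 7 (d = -1 + 8 = 7)
U = 5
m = -12 (m = (5 - 1)*(-3) = 4*(-3) = -12)
(m*((9 + 0) - 14))*d = -12*((9 + 0) - 14)*7 = -12*(9 - 14)*7 = -12*(-5)*7 = 60*7 = 420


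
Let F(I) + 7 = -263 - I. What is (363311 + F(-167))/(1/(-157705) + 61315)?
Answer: 28639858820/4834841037 ≈ 5.9236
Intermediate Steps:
F(I) = -270 - I (F(I) = -7 + (-263 - I) = -270 - I)
(363311 + F(-167))/(1/(-157705) + 61315) = (363311 + (-270 - 1*(-167)))/(1/(-157705) + 61315) = (363311 + (-270 + 167))/(-1/157705 + 61315) = (363311 - 103)/(9669682074/157705) = 363208*(157705/9669682074) = 28639858820/4834841037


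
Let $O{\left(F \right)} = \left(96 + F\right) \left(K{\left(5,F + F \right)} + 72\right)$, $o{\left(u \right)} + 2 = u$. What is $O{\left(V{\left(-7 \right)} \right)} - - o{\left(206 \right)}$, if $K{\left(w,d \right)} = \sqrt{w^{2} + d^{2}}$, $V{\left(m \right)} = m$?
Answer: $6612 + 89 \sqrt{221} \approx 7935.1$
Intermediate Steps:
$o{\left(u \right)} = -2 + u$
$K{\left(w,d \right)} = \sqrt{d^{2} + w^{2}}$
$O{\left(F \right)} = \left(72 + \sqrt{25 + 4 F^{2}}\right) \left(96 + F\right)$ ($O{\left(F \right)} = \left(96 + F\right) \left(\sqrt{\left(F + F\right)^{2} + 5^{2}} + 72\right) = \left(96 + F\right) \left(\sqrt{\left(2 F\right)^{2} + 25} + 72\right) = \left(96 + F\right) \left(\sqrt{4 F^{2} + 25} + 72\right) = \left(96 + F\right) \left(\sqrt{25 + 4 F^{2}} + 72\right) = \left(96 + F\right) \left(72 + \sqrt{25 + 4 F^{2}}\right) = \left(72 + \sqrt{25 + 4 F^{2}}\right) \left(96 + F\right)$)
$O{\left(V{\left(-7 \right)} \right)} - - o{\left(206 \right)} = \left(6912 + 72 \left(-7\right) + 96 \sqrt{25 + 4 \left(-7\right)^{2}} - 7 \sqrt{25 + 4 \left(-7\right)^{2}}\right) - - (-2 + 206) = \left(6912 - 504 + 96 \sqrt{25 + 4 \cdot 49} - 7 \sqrt{25 + 4 \cdot 49}\right) - \left(-1\right) 204 = \left(6912 - 504 + 96 \sqrt{25 + 196} - 7 \sqrt{25 + 196}\right) - -204 = \left(6912 - 504 + 96 \sqrt{221} - 7 \sqrt{221}\right) + 204 = \left(6408 + 89 \sqrt{221}\right) + 204 = 6612 + 89 \sqrt{221}$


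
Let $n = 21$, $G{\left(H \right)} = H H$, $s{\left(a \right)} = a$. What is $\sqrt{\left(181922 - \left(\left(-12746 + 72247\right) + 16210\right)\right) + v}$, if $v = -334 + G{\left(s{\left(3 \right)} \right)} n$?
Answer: $\sqrt{106066} \approx 325.68$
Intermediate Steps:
$G{\left(H \right)} = H^{2}$
$v = -145$ ($v = -334 + 3^{2} \cdot 21 = -334 + 9 \cdot 21 = -334 + 189 = -145$)
$\sqrt{\left(181922 - \left(\left(-12746 + 72247\right) + 16210\right)\right) + v} = \sqrt{\left(181922 - \left(\left(-12746 + 72247\right) + 16210\right)\right) - 145} = \sqrt{\left(181922 - \left(59501 + 16210\right)\right) - 145} = \sqrt{\left(181922 - 75711\right) - 145} = \sqrt{106211 - 145} = \sqrt{106066}$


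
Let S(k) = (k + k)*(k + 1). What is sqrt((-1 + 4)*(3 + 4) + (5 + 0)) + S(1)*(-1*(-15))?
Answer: 60 + sqrt(26) ≈ 65.099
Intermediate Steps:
S(k) = 2*k*(1 + k) (S(k) = (2*k)*(1 + k) = 2*k*(1 + k))
sqrt((-1 + 4)*(3 + 4) + (5 + 0)) + S(1)*(-1*(-15)) = sqrt((-1 + 4)*(3 + 4) + (5 + 0)) + (2*1*(1 + 1))*(-1*(-15)) = sqrt(3*7 + 5) + (2*1*2)*15 = sqrt(21 + 5) + 4*15 = sqrt(26) + 60 = 60 + sqrt(26)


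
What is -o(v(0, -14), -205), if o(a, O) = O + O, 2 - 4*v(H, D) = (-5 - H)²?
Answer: 410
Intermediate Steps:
v(H, D) = ½ - (-5 - H)²/4
o(a, O) = 2*O
-o(v(0, -14), -205) = -2*(-205) = -1*(-410) = 410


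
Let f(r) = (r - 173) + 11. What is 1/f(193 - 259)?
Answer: -1/228 ≈ -0.0043860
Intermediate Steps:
f(r) = -162 + r (f(r) = (-173 + r) + 11 = -162 + r)
1/f(193 - 259) = 1/(-162 + (193 - 259)) = 1/(-162 - 66) = 1/(-228) = -1/228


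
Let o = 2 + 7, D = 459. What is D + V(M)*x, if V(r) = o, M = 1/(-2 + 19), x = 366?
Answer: 3753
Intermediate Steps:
M = 1/17 ≈ 0.058824
o = 9
V(r) = 9
D + V(M)*x = 459 + 9*366 = 459 + 3294 = 3753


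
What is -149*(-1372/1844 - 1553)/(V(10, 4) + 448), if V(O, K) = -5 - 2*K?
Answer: 106725124/200535 ≈ 532.20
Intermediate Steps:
-149*(-1372/1844 - 1553)/(V(10, 4) + 448) = -149*(-1372/1844 - 1553)/((-5 - 2*4) + 448) = -149*(-1372*1/1844 - 1553)/((-5 - 8) + 448) = -149*(-343/461 - 1553)/(-13 + 448) = -(-106725124)/(461*435) = -149*(-716276/200535) = 106725124/200535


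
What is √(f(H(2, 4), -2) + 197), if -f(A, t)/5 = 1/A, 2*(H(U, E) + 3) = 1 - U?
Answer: √9723/7 ≈ 14.086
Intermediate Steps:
H(U, E) = -5/2 - U/2 (H(U, E) = -3 + (1 - U)/2 = -3 + (½ - U/2) = -5/2 - U/2)
f(A, t) = -5/A
√(f(H(2, 4), -2) + 197) = √(-5/(-5/2 - ½*2) + 197) = √(-5/(-5/2 - 1) + 197) = √(-5/(-7/2) + 197) = √(-5*(-2/7) + 197) = √(10/7 + 197) = √(1389/7) = √9723/7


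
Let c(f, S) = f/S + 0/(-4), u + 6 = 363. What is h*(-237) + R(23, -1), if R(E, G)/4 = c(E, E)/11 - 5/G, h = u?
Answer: -930475/11 ≈ -84589.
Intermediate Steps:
u = 357 (u = -6 + 363 = 357)
c(f, S) = f/S (c(f, S) = f/S + 0*(-¼) = f/S + 0 = f/S)
h = 357
R(E, G) = 4/11 - 20/G (R(E, G) = 4*((E/E)/11 - 5/G) = 4*(1*(1/11) - 5/G) = 4*(1/11 - 5/G) = 4/11 - 20/G)
h*(-237) + R(23, -1) = 357*(-237) + (4/11 - 20/(-1)) = -84609 + (4/11 - 20*(-1)) = -84609 + (4/11 + 20) = -84609 + 224/11 = -930475/11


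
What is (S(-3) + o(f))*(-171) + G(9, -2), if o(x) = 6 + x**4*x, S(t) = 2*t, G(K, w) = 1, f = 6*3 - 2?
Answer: -179306495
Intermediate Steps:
f = 16 (f = 18 - 2 = 16)
o(x) = 6 + x**5
(S(-3) + o(f))*(-171) + G(9, -2) = (2*(-3) + (6 + 16**5))*(-171) + 1 = (-6 + (6 + 1048576))*(-171) + 1 = (-6 + 1048582)*(-171) + 1 = 1048576*(-171) + 1 = -179306496 + 1 = -179306495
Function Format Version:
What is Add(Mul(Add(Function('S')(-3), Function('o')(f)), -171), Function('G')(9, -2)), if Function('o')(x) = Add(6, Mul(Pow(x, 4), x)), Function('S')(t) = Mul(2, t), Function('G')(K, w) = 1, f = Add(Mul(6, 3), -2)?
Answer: -179306495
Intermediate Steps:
f = 16 (f = Add(18, -2) = 16)
Function('o')(x) = Add(6, Pow(x, 5))
Add(Mul(Add(Function('S')(-3), Function('o')(f)), -171), Function('G')(9, -2)) = Add(Mul(Add(Mul(2, -3), Add(6, Pow(16, 5))), -171), 1) = Add(Mul(Add(-6, Add(6, 1048576)), -171), 1) = Add(Mul(Add(-6, 1048582), -171), 1) = Add(Mul(1048576, -171), 1) = Add(-179306496, 1) = -179306495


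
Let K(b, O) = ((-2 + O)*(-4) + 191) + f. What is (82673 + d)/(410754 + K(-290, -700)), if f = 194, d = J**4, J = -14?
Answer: 669/2287 ≈ 0.29252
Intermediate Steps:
d = 38416 (d = (-14)**4 = 38416)
K(b, O) = 393 - 4*O (K(b, O) = ((-2 + O)*(-4) + 191) + 194 = ((8 - 4*O) + 191) + 194 = (199 - 4*O) + 194 = 393 - 4*O)
(82673 + d)/(410754 + K(-290, -700)) = (82673 + 38416)/(410754 + (393 - 4*(-700))) = 121089/(410754 + (393 + 2800)) = 121089/(410754 + 3193) = 121089/413947 = 121089*(1/413947) = 669/2287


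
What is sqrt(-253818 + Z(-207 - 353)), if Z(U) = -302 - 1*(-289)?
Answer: 41*I*sqrt(151) ≈ 503.82*I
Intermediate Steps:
Z(U) = -13 (Z(U) = -302 + 289 = -13)
sqrt(-253818 + Z(-207 - 353)) = sqrt(-253818 - 13) = sqrt(-253831) = 41*I*sqrt(151)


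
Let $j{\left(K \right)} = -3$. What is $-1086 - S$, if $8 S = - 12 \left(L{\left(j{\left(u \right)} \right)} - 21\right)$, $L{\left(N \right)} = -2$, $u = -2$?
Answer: $- \frac{2241}{2} \approx -1120.5$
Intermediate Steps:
$S = \frac{69}{2}$ ($S = \frac{\left(-12\right) \left(-2 - 21\right)}{8} = \frac{\left(-12\right) \left(-23\right)}{8} = \frac{1}{8} \cdot 276 = \frac{69}{2} \approx 34.5$)
$-1086 - S = -1086 - \frac{69}{2} = - \frac{2241}{2}$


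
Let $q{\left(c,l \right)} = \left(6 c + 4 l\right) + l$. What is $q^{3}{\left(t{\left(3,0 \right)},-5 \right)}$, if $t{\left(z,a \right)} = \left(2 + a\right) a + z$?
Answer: $-343$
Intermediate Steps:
$t{\left(z,a \right)} = z + a \left(2 + a\right)$ ($t{\left(z,a \right)} = a \left(2 + a\right) + z = z + a \left(2 + a\right)$)
$q{\left(c,l \right)} = 5 l + 6 c$ ($q{\left(c,l \right)} = \left(4 l + 6 c\right) + l = 5 l + 6 c$)
$q^{3}{\left(t{\left(3,0 \right)},-5 \right)} = \left(5 \left(-5\right) + 6 \left(3 + 0^{2} + 2 \cdot 0\right)\right)^{3} = \left(-25 + 6 \left(3 + 0 + 0\right)\right)^{3} = \left(-25 + 6 \cdot 3\right)^{3} = \left(-25 + 18\right)^{3} = \left(-7\right)^{3} = -343$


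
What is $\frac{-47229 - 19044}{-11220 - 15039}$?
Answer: $\frac{22091}{8753} \approx 2.5238$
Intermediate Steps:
$\frac{-47229 - 19044}{-11220 - 15039} = - \frac{66273}{-26259} = \left(-66273\right) \left(- \frac{1}{26259}\right) = \frac{22091}{8753}$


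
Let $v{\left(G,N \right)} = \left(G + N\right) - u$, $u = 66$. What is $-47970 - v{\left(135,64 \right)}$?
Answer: $-48103$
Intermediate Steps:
$v{\left(G,N \right)} = -66 + G + N$ ($v{\left(G,N \right)} = \left(G + N\right) - 66 = -66 + G + N$)
$-47970 - v{\left(135,64 \right)} = -47970 - \left(-66 + 135 + 64\right) = -47970 - 133 = -48103$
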